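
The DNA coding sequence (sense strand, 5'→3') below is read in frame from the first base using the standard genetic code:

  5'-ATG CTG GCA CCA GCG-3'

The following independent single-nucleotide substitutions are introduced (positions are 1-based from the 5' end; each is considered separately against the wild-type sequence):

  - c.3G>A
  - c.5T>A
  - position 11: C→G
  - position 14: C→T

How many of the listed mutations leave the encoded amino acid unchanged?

0

Codon 1: ATG (Met) → ATA (Ile) — missense.
Codon 2: CTG (Leu) → CAG (Gln) — missense.
Codon 4: CCA (Pro) → CGA (Arg) — missense.
Codon 5: GCG (Ala) → GTG (Val) — missense.
Synonymous: 0 of 4.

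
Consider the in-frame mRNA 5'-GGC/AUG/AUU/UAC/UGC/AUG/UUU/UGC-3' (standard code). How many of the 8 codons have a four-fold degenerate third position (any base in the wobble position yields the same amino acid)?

1

Codon 1 GGC (Gly): third position 4-fold.
Codon 2 AUG (Met): third position 1-fold.
Codon 3 AUU (Ile): third position 3-fold.
Codon 4 UAC (Tyr): third position 2-fold.
Codon 5 UGC (Cys): third position 2-fold.
Codon 6 AUG (Met): third position 1-fold.
Codon 7 UUU (Phe): third position 2-fold.
Codon 8 UGC (Cys): third position 2-fold.
Four-fold degenerate third positions: 1.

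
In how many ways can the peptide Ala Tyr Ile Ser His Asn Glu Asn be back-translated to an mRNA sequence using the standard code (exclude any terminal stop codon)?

2304

Ala: 4 codons.
Tyr: 2 codons.
Ile: 3 codons.
Ser: 6 codons.
His: 2 codons.
Asn: 2 codons.
Glu: 2 codons.
Asn: 2 codons.
4 × 2 × 3 × 6 × 2 × 2 × 2 × 2 = 2304.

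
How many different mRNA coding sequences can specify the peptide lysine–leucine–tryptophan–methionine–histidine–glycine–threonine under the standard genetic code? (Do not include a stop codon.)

384

Lys: 2 codons.
Leu: 6 codons.
Trp: 1 codon.
Met: 1 codon.
His: 2 codons.
Gly: 4 codons.
Thr: 4 codons.
2 × 6 × 1 × 1 × 2 × 4 × 4 = 384.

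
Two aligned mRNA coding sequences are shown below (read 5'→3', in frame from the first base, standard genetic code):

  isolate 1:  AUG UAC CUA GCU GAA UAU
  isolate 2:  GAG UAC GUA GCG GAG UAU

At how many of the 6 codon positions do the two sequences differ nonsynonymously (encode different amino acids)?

Codon 1: AUG Met / GAG Glu — nonsynonymous.
Codon 2: UAC Tyr / UAC Tyr — identical.
Codon 3: CUA Leu / GUA Val — nonsynonymous.
Codon 4: GCU Ala / GCG Ala — synonymous.
Codon 5: GAA Glu / GAG Glu — synonymous.
Codon 6: UAU Tyr / UAU Tyr — identical.
Nonsynonymous differences: 2.

2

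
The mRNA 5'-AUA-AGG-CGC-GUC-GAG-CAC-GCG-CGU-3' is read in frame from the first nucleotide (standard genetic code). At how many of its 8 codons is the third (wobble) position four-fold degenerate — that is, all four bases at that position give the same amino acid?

Codon 1 AUA (Ile): third position 3-fold.
Codon 2 AGG (Arg): third position 2-fold.
Codon 3 CGC (Arg): third position 4-fold.
Codon 4 GUC (Val): third position 4-fold.
Codon 5 GAG (Glu): third position 2-fold.
Codon 6 CAC (His): third position 2-fold.
Codon 7 GCG (Ala): third position 4-fold.
Codon 8 CGU (Arg): third position 4-fold.
Four-fold degenerate third positions: 4.

4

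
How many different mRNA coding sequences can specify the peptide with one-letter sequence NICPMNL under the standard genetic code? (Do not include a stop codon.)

Asn: 2 codons.
Ile: 3 codons.
Cys: 2 codons.
Pro: 4 codons.
Met: 1 codon.
Asn: 2 codons.
Leu: 6 codons.
2 × 3 × 2 × 4 × 1 × 2 × 6 = 576.

576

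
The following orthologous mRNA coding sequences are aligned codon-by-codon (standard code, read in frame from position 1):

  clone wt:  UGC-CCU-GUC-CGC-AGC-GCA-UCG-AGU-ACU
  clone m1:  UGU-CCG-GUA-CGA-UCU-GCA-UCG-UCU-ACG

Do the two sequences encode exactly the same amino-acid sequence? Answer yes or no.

yes

Codon 1: UGC Cys / UGU Cys — synonymous.
Codon 2: CCU Pro / CCG Pro — synonymous.
Codon 3: GUC Val / GUA Val — synonymous.
Codon 4: CGC Arg / CGA Arg — synonymous.
Codon 5: AGC Ser / UCU Ser — synonymous.
Codon 6: GCA Ala / GCA Ala — identical.
Codon 7: UCG Ser / UCG Ser — identical.
Codon 8: AGU Ser / UCU Ser — synonymous.
Codon 9: ACU Thr / ACG Thr — synonymous.
Nonsynonymous differences: 0 → same protein.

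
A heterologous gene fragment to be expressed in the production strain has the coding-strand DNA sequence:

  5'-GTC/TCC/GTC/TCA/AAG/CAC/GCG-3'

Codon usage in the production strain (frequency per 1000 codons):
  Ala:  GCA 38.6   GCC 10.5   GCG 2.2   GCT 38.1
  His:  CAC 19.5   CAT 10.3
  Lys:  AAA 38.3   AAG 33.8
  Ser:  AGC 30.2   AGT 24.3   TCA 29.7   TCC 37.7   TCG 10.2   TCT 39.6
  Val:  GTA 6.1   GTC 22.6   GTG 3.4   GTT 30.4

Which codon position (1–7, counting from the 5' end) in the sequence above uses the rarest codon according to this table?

7

Codon 1 GTC (Val): 22.6 per 1000.
Codon 2 TCC (Ser): 37.7 per 1000.
Codon 3 GTC (Val): 22.6 per 1000.
Codon 4 TCA (Ser): 29.7 per 1000.
Codon 5 AAG (Lys): 33.8 per 1000.
Codon 6 CAC (His): 19.5 per 1000.
Codon 7 GCG (Ala): 2.2 per 1000.
Lowest frequency is 2.2 at codon 7.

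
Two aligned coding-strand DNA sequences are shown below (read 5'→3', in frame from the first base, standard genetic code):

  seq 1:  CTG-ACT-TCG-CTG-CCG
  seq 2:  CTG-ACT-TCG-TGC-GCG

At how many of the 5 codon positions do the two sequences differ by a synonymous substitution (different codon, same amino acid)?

0

Codon 1: CTG Leu / CTG Leu — identical.
Codon 2: ACT Thr / ACT Thr — identical.
Codon 3: TCG Ser / TCG Ser — identical.
Codon 4: CTG Leu / TGC Cys — nonsynonymous.
Codon 5: CCG Pro / GCG Ala — nonsynonymous.
Synonymous differences: 0.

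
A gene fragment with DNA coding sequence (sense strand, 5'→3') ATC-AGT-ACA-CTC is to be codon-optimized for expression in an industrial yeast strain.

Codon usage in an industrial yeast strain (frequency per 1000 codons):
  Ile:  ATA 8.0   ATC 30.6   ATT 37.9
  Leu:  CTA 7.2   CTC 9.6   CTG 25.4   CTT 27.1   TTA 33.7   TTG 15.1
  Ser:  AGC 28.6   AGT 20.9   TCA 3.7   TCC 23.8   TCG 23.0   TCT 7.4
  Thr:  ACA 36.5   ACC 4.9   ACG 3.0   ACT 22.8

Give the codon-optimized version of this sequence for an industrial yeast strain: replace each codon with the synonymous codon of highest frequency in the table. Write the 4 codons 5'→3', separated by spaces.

ATT AGC ACA TTA

Codon 1 (Ile): best is ATT at 37.9.
Codon 2 (Ser): best is AGC at 28.6.
Codon 3 (Thr): best is ACA at 36.5.
Codon 4 (Leu): best is TTA at 33.7.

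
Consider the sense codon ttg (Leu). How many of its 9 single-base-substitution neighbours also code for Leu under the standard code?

2

Position 1: CTG → 1 synonymous.
Position 2: none → 0 synonymous.
Position 3: TTA → 1 synonymous.
Total: 1 + 0 + 1 = 2.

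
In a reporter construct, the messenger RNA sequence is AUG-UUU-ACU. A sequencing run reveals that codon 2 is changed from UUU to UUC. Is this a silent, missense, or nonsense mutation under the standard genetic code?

Position 6 falls in codon 2: UUU → Phe.
After the substitution the codon is UUC → Phe.
Both encode Phe, so the change is synonymous.

silent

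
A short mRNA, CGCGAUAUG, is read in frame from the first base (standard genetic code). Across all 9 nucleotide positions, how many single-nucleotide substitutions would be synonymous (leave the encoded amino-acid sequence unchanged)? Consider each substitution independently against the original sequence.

4

Codon 1 (CGC, Arg): 3 synonymous substitutions.
Codon 2 (GAU, Asp): 1 synonymous substitution.
Codon 3 (AUG, Met): 0 synonymous substitutions.
Total: 3 + 1 + 0 = 4.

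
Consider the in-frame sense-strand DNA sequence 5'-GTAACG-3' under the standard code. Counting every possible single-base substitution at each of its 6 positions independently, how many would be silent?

6

Codon 1 (GTA, Val): 3 synonymous substitutions.
Codon 2 (ACG, Thr): 3 synonymous substitutions.
Total: 3 + 3 = 6.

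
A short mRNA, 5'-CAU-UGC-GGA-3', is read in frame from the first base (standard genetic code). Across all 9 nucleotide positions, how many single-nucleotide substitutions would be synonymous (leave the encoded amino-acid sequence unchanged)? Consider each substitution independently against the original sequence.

Codon 1 (CAU, His): 1 synonymous substitution.
Codon 2 (UGC, Cys): 1 synonymous substitution.
Codon 3 (GGA, Gly): 3 synonymous substitutions.
Total: 1 + 1 + 3 = 5.

5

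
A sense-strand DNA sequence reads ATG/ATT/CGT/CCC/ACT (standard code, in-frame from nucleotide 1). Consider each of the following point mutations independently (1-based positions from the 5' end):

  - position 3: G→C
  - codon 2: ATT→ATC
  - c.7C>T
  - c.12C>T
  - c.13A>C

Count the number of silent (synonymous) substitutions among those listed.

Codon 1: ATG (Met) → ATC (Ile) — missense.
Codon 2: ATT (Ile) → ATC (Ile) — synonymous.
Codon 3: CGT (Arg) → TGT (Cys) — missense.
Codon 4: CCC (Pro) → CCT (Pro) — synonymous.
Codon 5: ACT (Thr) → CCT (Pro) — missense.
Synonymous: 2 of 5.

2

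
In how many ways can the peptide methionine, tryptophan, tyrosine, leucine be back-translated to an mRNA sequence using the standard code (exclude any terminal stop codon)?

Met: 1 codon.
Trp: 1 codon.
Tyr: 2 codons.
Leu: 6 codons.
1 × 1 × 2 × 6 = 12.

12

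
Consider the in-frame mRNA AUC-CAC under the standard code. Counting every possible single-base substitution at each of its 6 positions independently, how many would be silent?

Codon 1 (AUC, Ile): 2 synonymous substitutions.
Codon 2 (CAC, His): 1 synonymous substitution.
Total: 2 + 1 = 3.

3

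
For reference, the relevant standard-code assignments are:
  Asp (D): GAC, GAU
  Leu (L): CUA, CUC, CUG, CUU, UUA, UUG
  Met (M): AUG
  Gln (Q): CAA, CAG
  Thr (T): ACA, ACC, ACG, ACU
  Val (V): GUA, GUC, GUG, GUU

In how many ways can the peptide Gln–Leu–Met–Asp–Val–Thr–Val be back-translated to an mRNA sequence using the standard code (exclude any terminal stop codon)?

1536

Gln: 2 codons.
Leu: 6 codons.
Met: 1 codon.
Asp: 2 codons.
Val: 4 codons.
Thr: 4 codons.
Val: 4 codons.
2 × 6 × 1 × 2 × 4 × 4 × 4 = 1536.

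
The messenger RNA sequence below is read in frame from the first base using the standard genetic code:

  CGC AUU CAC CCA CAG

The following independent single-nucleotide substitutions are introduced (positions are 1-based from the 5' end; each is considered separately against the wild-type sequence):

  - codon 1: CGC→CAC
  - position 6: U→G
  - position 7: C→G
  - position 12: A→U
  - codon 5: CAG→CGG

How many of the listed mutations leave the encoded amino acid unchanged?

1

Codon 1: CGC (Arg) → CAC (His) — missense.
Codon 2: AUU (Ile) → AUG (Met) — missense.
Codon 3: CAC (His) → GAC (Asp) — missense.
Codon 4: CCA (Pro) → CCU (Pro) — synonymous.
Codon 5: CAG (Gln) → CGG (Arg) — missense.
Synonymous: 1 of 5.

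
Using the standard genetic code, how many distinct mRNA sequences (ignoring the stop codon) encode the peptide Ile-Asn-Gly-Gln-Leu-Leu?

1728

Ile: 3 codons.
Asn: 2 codons.
Gly: 4 codons.
Gln: 2 codons.
Leu: 6 codons.
Leu: 6 codons.
3 × 2 × 4 × 2 × 6 × 6 = 1728.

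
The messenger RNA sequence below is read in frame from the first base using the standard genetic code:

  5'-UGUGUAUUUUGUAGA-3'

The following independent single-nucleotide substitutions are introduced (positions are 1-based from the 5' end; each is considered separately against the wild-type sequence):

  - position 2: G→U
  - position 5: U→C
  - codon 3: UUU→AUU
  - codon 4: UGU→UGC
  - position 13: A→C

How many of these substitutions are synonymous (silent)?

2

Codon 1: UGU (Cys) → UUU (Phe) — missense.
Codon 2: GUA (Val) → GCA (Ala) — missense.
Codon 3: UUU (Phe) → AUU (Ile) — missense.
Codon 4: UGU (Cys) → UGC (Cys) — synonymous.
Codon 5: AGA (Arg) → CGA (Arg) — synonymous.
Synonymous: 2 of 5.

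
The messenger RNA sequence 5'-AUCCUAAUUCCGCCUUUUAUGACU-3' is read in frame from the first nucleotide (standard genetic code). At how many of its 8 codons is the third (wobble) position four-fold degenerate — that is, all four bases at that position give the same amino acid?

Codon 1 AUC (Ile): third position 3-fold.
Codon 2 CUA (Leu): third position 4-fold.
Codon 3 AUU (Ile): third position 3-fold.
Codon 4 CCG (Pro): third position 4-fold.
Codon 5 CCU (Pro): third position 4-fold.
Codon 6 UUU (Phe): third position 2-fold.
Codon 7 AUG (Met): third position 1-fold.
Codon 8 ACU (Thr): third position 4-fold.
Four-fold degenerate third positions: 4.

4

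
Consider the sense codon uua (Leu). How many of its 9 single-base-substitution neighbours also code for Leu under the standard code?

2

Position 1: CUA → 1 synonymous.
Position 2: none → 0 synonymous.
Position 3: UUG → 1 synonymous.
Total: 1 + 0 + 1 = 2.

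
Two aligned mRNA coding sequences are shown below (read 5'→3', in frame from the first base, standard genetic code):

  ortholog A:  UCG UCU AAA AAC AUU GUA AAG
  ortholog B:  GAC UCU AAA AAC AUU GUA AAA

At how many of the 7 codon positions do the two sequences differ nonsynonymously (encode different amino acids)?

Codon 1: UCG Ser / GAC Asp — nonsynonymous.
Codon 2: UCU Ser / UCU Ser — identical.
Codon 3: AAA Lys / AAA Lys — identical.
Codon 4: AAC Asn / AAC Asn — identical.
Codon 5: AUU Ile / AUU Ile — identical.
Codon 6: GUA Val / GUA Val — identical.
Codon 7: AAG Lys / AAA Lys — synonymous.
Nonsynonymous differences: 1.

1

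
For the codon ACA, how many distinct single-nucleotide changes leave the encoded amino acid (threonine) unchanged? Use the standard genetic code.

3

Position 1: none → 0 synonymous.
Position 2: none → 0 synonymous.
Position 3: ACU, ACC, ACG → 3 synonymous.
Total: 0 + 0 + 3 = 3.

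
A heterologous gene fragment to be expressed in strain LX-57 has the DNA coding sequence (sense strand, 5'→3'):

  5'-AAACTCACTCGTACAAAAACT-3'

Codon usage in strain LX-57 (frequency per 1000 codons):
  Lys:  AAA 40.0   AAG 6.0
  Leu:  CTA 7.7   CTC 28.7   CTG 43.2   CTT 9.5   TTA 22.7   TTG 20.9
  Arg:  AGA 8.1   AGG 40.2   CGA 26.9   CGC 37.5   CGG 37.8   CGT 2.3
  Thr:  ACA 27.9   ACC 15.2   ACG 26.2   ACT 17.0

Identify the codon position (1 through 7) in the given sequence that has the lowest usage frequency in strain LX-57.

Codon 1 AAA (Lys): 40.0 per 1000.
Codon 2 CTC (Leu): 28.7 per 1000.
Codon 3 ACT (Thr): 17.0 per 1000.
Codon 4 CGT (Arg): 2.3 per 1000.
Codon 5 ACA (Thr): 27.9 per 1000.
Codon 6 AAA (Lys): 40.0 per 1000.
Codon 7 ACT (Thr): 17.0 per 1000.
Lowest frequency is 2.3 at codon 4.

4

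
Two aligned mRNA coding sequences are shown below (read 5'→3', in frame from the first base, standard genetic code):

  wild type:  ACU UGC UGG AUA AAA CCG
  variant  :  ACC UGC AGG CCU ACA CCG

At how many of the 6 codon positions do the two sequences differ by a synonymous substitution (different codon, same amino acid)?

Codon 1: ACU Thr / ACC Thr — synonymous.
Codon 2: UGC Cys / UGC Cys — identical.
Codon 3: UGG Trp / AGG Arg — nonsynonymous.
Codon 4: AUA Ile / CCU Pro — nonsynonymous.
Codon 5: AAA Lys / ACA Thr — nonsynonymous.
Codon 6: CCG Pro / CCG Pro — identical.
Synonymous differences: 1.

1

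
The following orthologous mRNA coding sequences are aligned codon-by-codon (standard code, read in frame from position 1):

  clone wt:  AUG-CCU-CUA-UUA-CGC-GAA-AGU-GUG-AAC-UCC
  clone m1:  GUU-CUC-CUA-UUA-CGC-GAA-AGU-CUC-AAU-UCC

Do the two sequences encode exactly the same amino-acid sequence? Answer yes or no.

Codon 1: AUG Met / GUU Val — nonsynonymous.
Codon 2: CCU Pro / CUC Leu — nonsynonymous.
Codon 3: CUA Leu / CUA Leu — identical.
Codon 4: UUA Leu / UUA Leu — identical.
Codon 5: CGC Arg / CGC Arg — identical.
Codon 6: GAA Glu / GAA Glu — identical.
Codon 7: AGU Ser / AGU Ser — identical.
Codon 8: GUG Val / CUC Leu — nonsynonymous.
Codon 9: AAC Asn / AAU Asn — synonymous.
Codon 10: UCC Ser / UCC Ser — identical.
Nonsynonymous differences: 3 → different protein.

no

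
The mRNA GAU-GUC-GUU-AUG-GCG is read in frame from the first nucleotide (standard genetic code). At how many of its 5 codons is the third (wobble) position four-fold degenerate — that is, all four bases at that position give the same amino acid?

3

Codon 1 GAU (Asp): third position 2-fold.
Codon 2 GUC (Val): third position 4-fold.
Codon 3 GUU (Val): third position 4-fold.
Codon 4 AUG (Met): third position 1-fold.
Codon 5 GCG (Ala): third position 4-fold.
Four-fold degenerate third positions: 3.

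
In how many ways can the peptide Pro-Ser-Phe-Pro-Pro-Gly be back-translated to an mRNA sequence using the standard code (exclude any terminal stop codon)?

Pro: 4 codons.
Ser: 6 codons.
Phe: 2 codons.
Pro: 4 codons.
Pro: 4 codons.
Gly: 4 codons.
4 × 6 × 2 × 4 × 4 × 4 = 3072.

3072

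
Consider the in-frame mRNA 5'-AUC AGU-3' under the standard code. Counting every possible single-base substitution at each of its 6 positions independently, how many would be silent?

Codon 1 (AUC, Ile): 2 synonymous substitutions.
Codon 2 (AGU, Ser): 1 synonymous substitution.
Total: 2 + 1 = 3.

3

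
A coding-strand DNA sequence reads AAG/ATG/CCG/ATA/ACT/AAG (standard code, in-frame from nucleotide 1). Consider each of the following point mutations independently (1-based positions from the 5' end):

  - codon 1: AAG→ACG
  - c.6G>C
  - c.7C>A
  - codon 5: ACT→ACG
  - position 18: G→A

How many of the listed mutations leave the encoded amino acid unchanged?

Codon 1: AAG (Lys) → ACG (Thr) — missense.
Codon 2: ATG (Met) → ATC (Ile) — missense.
Codon 3: CCG (Pro) → ACG (Thr) — missense.
Codon 5: ACT (Thr) → ACG (Thr) — synonymous.
Codon 6: AAG (Lys) → AAA (Lys) — synonymous.
Synonymous: 2 of 5.

2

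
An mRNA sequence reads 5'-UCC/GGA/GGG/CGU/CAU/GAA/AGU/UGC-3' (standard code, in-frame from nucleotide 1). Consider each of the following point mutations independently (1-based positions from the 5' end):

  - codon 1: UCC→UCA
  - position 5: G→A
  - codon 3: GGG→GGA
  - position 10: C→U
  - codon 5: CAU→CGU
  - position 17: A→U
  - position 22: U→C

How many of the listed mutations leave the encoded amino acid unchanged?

2

Codon 1: UCC (Ser) → UCA (Ser) — synonymous.
Codon 2: GGA (Gly) → GAA (Glu) — missense.
Codon 3: GGG (Gly) → GGA (Gly) — synonymous.
Codon 4: CGU (Arg) → UGU (Cys) — missense.
Codon 5: CAU (His) → CGU (Arg) — missense.
Codon 6: GAA (Glu) → GUA (Val) — missense.
Codon 8: UGC (Cys) → CGC (Arg) — missense.
Synonymous: 2 of 7.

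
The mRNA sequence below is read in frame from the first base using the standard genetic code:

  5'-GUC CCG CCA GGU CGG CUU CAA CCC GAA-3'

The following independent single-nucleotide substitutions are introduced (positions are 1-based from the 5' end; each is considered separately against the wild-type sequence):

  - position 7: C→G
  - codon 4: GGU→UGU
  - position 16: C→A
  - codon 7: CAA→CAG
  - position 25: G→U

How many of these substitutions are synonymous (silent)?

1

Codon 3: CCA (Pro) → GCA (Ala) — missense.
Codon 4: GGU (Gly) → UGU (Cys) — missense.
Codon 6: CUU (Leu) → AUU (Ile) — missense.
Codon 7: CAA (Gln) → CAG (Gln) — synonymous.
Codon 9: GAA (Glu) → UAA (Stop) — nonsense.
Synonymous: 1 of 5.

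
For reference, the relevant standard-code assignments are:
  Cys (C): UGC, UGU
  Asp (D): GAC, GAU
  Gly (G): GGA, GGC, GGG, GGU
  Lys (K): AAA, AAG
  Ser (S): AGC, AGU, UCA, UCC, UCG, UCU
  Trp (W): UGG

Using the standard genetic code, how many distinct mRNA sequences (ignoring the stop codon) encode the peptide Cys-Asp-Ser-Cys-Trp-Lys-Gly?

384

Cys: 2 codons.
Asp: 2 codons.
Ser: 6 codons.
Cys: 2 codons.
Trp: 1 codon.
Lys: 2 codons.
Gly: 4 codons.
2 × 2 × 6 × 2 × 1 × 2 × 4 = 384.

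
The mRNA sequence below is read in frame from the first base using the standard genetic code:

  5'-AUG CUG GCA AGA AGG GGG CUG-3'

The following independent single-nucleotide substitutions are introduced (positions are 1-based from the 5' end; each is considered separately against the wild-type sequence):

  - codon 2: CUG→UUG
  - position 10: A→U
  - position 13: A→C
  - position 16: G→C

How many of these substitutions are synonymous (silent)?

2

Codon 2: CUG (Leu) → UUG (Leu) — synonymous.
Codon 4: AGA (Arg) → UGA (Stop) — nonsense.
Codon 5: AGG (Arg) → CGG (Arg) — synonymous.
Codon 6: GGG (Gly) → CGG (Arg) — missense.
Synonymous: 2 of 4.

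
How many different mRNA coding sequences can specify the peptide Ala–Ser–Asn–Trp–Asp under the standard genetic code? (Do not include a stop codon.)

Ala: 4 codons.
Ser: 6 codons.
Asn: 2 codons.
Trp: 1 codon.
Asp: 2 codons.
4 × 6 × 2 × 1 × 2 = 96.

96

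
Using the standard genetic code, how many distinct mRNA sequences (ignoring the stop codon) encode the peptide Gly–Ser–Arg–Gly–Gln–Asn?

Gly: 4 codons.
Ser: 6 codons.
Arg: 6 codons.
Gly: 4 codons.
Gln: 2 codons.
Asn: 2 codons.
4 × 6 × 6 × 4 × 2 × 2 = 2304.

2304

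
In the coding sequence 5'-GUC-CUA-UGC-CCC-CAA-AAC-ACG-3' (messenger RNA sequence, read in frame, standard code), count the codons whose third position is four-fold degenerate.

Codon 1 GUC (Val): third position 4-fold.
Codon 2 CUA (Leu): third position 4-fold.
Codon 3 UGC (Cys): third position 2-fold.
Codon 4 CCC (Pro): third position 4-fold.
Codon 5 CAA (Gln): third position 2-fold.
Codon 6 AAC (Asn): third position 2-fold.
Codon 7 ACG (Thr): third position 4-fold.
Four-fold degenerate third positions: 4.

4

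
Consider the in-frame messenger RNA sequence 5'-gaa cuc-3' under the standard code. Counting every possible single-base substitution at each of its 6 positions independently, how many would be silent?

4

Codon 1 (GAA, Glu): 1 synonymous substitution.
Codon 2 (CUC, Leu): 3 synonymous substitutions.
Total: 1 + 3 = 4.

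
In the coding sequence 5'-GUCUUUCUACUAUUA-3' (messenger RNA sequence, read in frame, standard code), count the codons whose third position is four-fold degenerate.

3

Codon 1 GUC (Val): third position 4-fold.
Codon 2 UUU (Phe): third position 2-fold.
Codon 3 CUA (Leu): third position 4-fold.
Codon 4 CUA (Leu): third position 4-fold.
Codon 5 UUA (Leu): third position 2-fold.
Four-fold degenerate third positions: 3.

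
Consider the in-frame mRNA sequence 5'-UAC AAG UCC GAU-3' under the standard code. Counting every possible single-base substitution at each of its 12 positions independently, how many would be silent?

6

Codon 1 (UAC, Tyr): 1 synonymous substitution.
Codon 2 (AAG, Lys): 1 synonymous substitution.
Codon 3 (UCC, Ser): 3 synonymous substitutions.
Codon 4 (GAU, Asp): 1 synonymous substitution.
Total: 1 + 1 + 3 + 1 = 6.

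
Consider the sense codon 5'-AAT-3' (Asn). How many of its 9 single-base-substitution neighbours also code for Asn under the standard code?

Position 1: none → 0 synonymous.
Position 2: none → 0 synonymous.
Position 3: AAC → 1 synonymous.
Total: 0 + 0 + 1 = 1.

1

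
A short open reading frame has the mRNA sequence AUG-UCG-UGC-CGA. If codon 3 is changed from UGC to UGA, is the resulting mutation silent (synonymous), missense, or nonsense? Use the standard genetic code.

nonsense

Position 9 falls in codon 3: UGC → Cys.
After the substitution the codon is UGA → Stop.
The new codon is a stop codon, so this is a nonsense mutation.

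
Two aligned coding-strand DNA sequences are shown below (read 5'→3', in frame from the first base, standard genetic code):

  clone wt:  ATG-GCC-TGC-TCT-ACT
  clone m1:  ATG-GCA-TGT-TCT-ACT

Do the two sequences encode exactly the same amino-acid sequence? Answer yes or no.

yes

Codon 1: ATG Met / ATG Met — identical.
Codon 2: GCC Ala / GCA Ala — synonymous.
Codon 3: TGC Cys / TGT Cys — synonymous.
Codon 4: TCT Ser / TCT Ser — identical.
Codon 5: ACT Thr / ACT Thr — identical.
Nonsynonymous differences: 0 → same protein.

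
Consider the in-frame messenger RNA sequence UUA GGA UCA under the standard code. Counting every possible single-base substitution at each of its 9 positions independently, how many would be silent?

8

Codon 1 (UUA, Leu): 2 synonymous substitutions.
Codon 2 (GGA, Gly): 3 synonymous substitutions.
Codon 3 (UCA, Ser): 3 synonymous substitutions.
Total: 2 + 3 + 3 = 8.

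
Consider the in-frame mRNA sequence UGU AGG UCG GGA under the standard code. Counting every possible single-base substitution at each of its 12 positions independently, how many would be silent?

9

Codon 1 (UGU, Cys): 1 synonymous substitution.
Codon 2 (AGG, Arg): 2 synonymous substitutions.
Codon 3 (UCG, Ser): 3 synonymous substitutions.
Codon 4 (GGA, Gly): 3 synonymous substitutions.
Total: 1 + 2 + 3 + 3 = 9.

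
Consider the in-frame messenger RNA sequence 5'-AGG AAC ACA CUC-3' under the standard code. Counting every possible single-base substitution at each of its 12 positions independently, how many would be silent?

Codon 1 (AGG, Arg): 2 synonymous substitutions.
Codon 2 (AAC, Asn): 1 synonymous substitution.
Codon 3 (ACA, Thr): 3 synonymous substitutions.
Codon 4 (CUC, Leu): 3 synonymous substitutions.
Total: 2 + 1 + 3 + 3 = 9.

9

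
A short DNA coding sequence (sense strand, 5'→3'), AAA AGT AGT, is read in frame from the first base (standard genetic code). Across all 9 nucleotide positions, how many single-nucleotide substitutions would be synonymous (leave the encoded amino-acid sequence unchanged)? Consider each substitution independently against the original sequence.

Codon 1 (AAA, Lys): 1 synonymous substitution.
Codon 2 (AGT, Ser): 1 synonymous substitution.
Codon 3 (AGT, Ser): 1 synonymous substitution.
Total: 1 + 1 + 1 = 3.

3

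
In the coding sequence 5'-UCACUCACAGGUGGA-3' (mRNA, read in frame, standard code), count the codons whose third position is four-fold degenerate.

Codon 1 UCA (Ser): third position 4-fold.
Codon 2 CUC (Leu): third position 4-fold.
Codon 3 ACA (Thr): third position 4-fold.
Codon 4 GGU (Gly): third position 4-fold.
Codon 5 GGA (Gly): third position 4-fold.
Four-fold degenerate third positions: 5.

5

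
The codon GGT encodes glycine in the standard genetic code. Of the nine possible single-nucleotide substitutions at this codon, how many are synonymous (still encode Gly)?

3

Position 1: none → 0 synonymous.
Position 2: none → 0 synonymous.
Position 3: GGC, GGA, GGG → 3 synonymous.
Total: 0 + 0 + 3 = 3.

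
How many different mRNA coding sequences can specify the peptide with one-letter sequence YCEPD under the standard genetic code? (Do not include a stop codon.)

Tyr: 2 codons.
Cys: 2 codons.
Glu: 2 codons.
Pro: 4 codons.
Asp: 2 codons.
2 × 2 × 2 × 4 × 2 = 64.

64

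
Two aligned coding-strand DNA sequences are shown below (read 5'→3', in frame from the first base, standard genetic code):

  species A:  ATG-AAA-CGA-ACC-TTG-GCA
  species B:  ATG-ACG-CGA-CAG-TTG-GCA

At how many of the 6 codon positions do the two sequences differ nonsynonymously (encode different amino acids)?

2

Codon 1: ATG Met / ATG Met — identical.
Codon 2: AAA Lys / ACG Thr — nonsynonymous.
Codon 3: CGA Arg / CGA Arg — identical.
Codon 4: ACC Thr / CAG Gln — nonsynonymous.
Codon 5: TTG Leu / TTG Leu — identical.
Codon 6: GCA Ala / GCA Ala — identical.
Nonsynonymous differences: 2.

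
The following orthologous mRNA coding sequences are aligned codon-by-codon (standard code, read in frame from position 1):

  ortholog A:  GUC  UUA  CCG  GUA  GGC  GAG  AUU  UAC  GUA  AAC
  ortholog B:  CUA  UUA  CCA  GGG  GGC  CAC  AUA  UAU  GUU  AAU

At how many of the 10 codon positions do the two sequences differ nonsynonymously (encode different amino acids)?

Codon 1: GUC Val / CUA Leu — nonsynonymous.
Codon 2: UUA Leu / UUA Leu — identical.
Codon 3: CCG Pro / CCA Pro — synonymous.
Codon 4: GUA Val / GGG Gly — nonsynonymous.
Codon 5: GGC Gly / GGC Gly — identical.
Codon 6: GAG Glu / CAC His — nonsynonymous.
Codon 7: AUU Ile / AUA Ile — synonymous.
Codon 8: UAC Tyr / UAU Tyr — synonymous.
Codon 9: GUA Val / GUU Val — synonymous.
Codon 10: AAC Asn / AAU Asn — synonymous.
Nonsynonymous differences: 3.

3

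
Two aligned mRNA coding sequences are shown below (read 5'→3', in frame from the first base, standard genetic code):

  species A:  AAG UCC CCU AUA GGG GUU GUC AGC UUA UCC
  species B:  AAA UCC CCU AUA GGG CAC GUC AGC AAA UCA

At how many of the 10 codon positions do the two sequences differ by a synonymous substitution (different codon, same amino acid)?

Codon 1: AAG Lys / AAA Lys — synonymous.
Codon 2: UCC Ser / UCC Ser — identical.
Codon 3: CCU Pro / CCU Pro — identical.
Codon 4: AUA Ile / AUA Ile — identical.
Codon 5: GGG Gly / GGG Gly — identical.
Codon 6: GUU Val / CAC His — nonsynonymous.
Codon 7: GUC Val / GUC Val — identical.
Codon 8: AGC Ser / AGC Ser — identical.
Codon 9: UUA Leu / AAA Lys — nonsynonymous.
Codon 10: UCC Ser / UCA Ser — synonymous.
Synonymous differences: 2.

2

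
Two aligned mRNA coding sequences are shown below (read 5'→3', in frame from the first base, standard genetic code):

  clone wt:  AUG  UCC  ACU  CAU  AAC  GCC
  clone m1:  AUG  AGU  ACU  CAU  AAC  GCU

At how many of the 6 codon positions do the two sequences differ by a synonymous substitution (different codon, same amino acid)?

Codon 1: AUG Met / AUG Met — identical.
Codon 2: UCC Ser / AGU Ser — synonymous.
Codon 3: ACU Thr / ACU Thr — identical.
Codon 4: CAU His / CAU His — identical.
Codon 5: AAC Asn / AAC Asn — identical.
Codon 6: GCC Ala / GCU Ala — synonymous.
Synonymous differences: 2.

2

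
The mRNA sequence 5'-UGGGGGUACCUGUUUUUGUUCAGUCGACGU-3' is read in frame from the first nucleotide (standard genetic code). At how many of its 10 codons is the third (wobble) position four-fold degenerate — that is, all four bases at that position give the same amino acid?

4

Codon 1 UGG (Trp): third position 1-fold.
Codon 2 GGG (Gly): third position 4-fold.
Codon 3 UAC (Tyr): third position 2-fold.
Codon 4 CUG (Leu): third position 4-fold.
Codon 5 UUU (Phe): third position 2-fold.
Codon 6 UUG (Leu): third position 2-fold.
Codon 7 UUC (Phe): third position 2-fold.
Codon 8 AGU (Ser): third position 2-fold.
Codon 9 CGA (Arg): third position 4-fold.
Codon 10 CGU (Arg): third position 4-fold.
Four-fold degenerate third positions: 4.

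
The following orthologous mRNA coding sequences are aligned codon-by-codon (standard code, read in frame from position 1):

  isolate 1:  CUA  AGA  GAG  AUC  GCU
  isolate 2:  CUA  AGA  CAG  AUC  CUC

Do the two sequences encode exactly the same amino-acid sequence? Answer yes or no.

Codon 1: CUA Leu / CUA Leu — identical.
Codon 2: AGA Arg / AGA Arg — identical.
Codon 3: GAG Glu / CAG Gln — nonsynonymous.
Codon 4: AUC Ile / AUC Ile — identical.
Codon 5: GCU Ala / CUC Leu — nonsynonymous.
Nonsynonymous differences: 2 → different protein.

no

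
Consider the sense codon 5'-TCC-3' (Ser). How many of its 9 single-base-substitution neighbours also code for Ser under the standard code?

3

Position 1: none → 0 synonymous.
Position 2: none → 0 synonymous.
Position 3: TCT, TCA, TCG → 3 synonymous.
Total: 0 + 0 + 3 = 3.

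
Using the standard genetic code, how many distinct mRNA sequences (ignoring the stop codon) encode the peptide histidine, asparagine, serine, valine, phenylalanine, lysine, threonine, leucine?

His: 2 codons.
Asn: 2 codons.
Ser: 6 codons.
Val: 4 codons.
Phe: 2 codons.
Lys: 2 codons.
Thr: 4 codons.
Leu: 6 codons.
2 × 2 × 6 × 4 × 2 × 2 × 4 × 6 = 9216.

9216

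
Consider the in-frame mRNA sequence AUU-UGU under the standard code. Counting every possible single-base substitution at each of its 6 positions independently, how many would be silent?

3

Codon 1 (AUU, Ile): 2 synonymous substitutions.
Codon 2 (UGU, Cys): 1 synonymous substitution.
Total: 2 + 1 = 3.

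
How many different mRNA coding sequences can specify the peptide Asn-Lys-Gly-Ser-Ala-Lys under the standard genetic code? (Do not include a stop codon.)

Asn: 2 codons.
Lys: 2 codons.
Gly: 4 codons.
Ser: 6 codons.
Ala: 4 codons.
Lys: 2 codons.
2 × 2 × 4 × 6 × 4 × 2 = 768.

768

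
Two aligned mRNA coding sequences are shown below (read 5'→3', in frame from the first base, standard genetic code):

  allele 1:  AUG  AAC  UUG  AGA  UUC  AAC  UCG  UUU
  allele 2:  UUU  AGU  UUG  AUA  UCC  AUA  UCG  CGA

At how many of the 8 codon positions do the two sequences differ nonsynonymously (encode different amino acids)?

Codon 1: AUG Met / UUU Phe — nonsynonymous.
Codon 2: AAC Asn / AGU Ser — nonsynonymous.
Codon 3: UUG Leu / UUG Leu — identical.
Codon 4: AGA Arg / AUA Ile — nonsynonymous.
Codon 5: UUC Phe / UCC Ser — nonsynonymous.
Codon 6: AAC Asn / AUA Ile — nonsynonymous.
Codon 7: UCG Ser / UCG Ser — identical.
Codon 8: UUU Phe / CGA Arg — nonsynonymous.
Nonsynonymous differences: 6.

6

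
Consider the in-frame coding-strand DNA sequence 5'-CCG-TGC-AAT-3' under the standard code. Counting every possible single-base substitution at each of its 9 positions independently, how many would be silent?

5

Codon 1 (CCG, Pro): 3 synonymous substitutions.
Codon 2 (TGC, Cys): 1 synonymous substitution.
Codon 3 (AAT, Asn): 1 synonymous substitution.
Total: 3 + 1 + 1 = 5.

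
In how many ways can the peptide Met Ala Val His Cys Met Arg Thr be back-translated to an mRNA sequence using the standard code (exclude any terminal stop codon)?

Met: 1 codon.
Ala: 4 codons.
Val: 4 codons.
His: 2 codons.
Cys: 2 codons.
Met: 1 codon.
Arg: 6 codons.
Thr: 4 codons.
1 × 4 × 4 × 2 × 2 × 1 × 6 × 4 = 1536.

1536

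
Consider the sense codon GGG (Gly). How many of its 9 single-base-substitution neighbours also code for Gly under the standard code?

Position 1: none → 0 synonymous.
Position 2: none → 0 synonymous.
Position 3: GGU, GGC, GGA → 3 synonymous.
Total: 0 + 0 + 3 = 3.

3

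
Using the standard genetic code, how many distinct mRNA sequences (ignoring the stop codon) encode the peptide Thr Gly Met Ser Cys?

192

Thr: 4 codons.
Gly: 4 codons.
Met: 1 codon.
Ser: 6 codons.
Cys: 2 codons.
4 × 4 × 1 × 6 × 2 = 192.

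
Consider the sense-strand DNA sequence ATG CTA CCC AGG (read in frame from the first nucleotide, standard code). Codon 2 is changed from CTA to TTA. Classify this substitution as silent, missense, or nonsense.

Position 4 falls in codon 2: CTA → Leu.
After the substitution the codon is TTA → Leu.
Both encode Leu, so the change is synonymous.

silent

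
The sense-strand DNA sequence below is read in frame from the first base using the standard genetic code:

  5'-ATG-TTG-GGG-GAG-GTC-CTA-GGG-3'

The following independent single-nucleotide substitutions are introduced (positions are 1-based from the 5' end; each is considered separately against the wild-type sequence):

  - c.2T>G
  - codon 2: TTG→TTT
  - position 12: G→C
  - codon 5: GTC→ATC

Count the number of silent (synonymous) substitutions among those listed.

0

Codon 1: ATG (Met) → AGG (Arg) — missense.
Codon 2: TTG (Leu) → TTT (Phe) — missense.
Codon 4: GAG (Glu) → GAC (Asp) — missense.
Codon 5: GTC (Val) → ATC (Ile) — missense.
Synonymous: 0 of 4.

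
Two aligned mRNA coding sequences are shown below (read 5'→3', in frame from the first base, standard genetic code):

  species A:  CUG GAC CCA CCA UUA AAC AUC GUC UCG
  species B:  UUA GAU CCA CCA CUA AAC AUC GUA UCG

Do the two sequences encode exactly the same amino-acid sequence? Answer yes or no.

yes

Codon 1: CUG Leu / UUA Leu — synonymous.
Codon 2: GAC Asp / GAU Asp — synonymous.
Codon 3: CCA Pro / CCA Pro — identical.
Codon 4: CCA Pro / CCA Pro — identical.
Codon 5: UUA Leu / CUA Leu — synonymous.
Codon 6: AAC Asn / AAC Asn — identical.
Codon 7: AUC Ile / AUC Ile — identical.
Codon 8: GUC Val / GUA Val — synonymous.
Codon 9: UCG Ser / UCG Ser — identical.
Nonsynonymous differences: 0 → same protein.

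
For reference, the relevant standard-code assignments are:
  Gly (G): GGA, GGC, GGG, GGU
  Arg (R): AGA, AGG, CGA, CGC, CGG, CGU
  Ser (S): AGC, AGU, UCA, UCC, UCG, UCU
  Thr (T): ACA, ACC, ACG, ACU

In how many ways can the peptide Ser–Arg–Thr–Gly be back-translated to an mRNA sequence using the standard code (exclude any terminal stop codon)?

576

Ser: 6 codons.
Arg: 6 codons.
Thr: 4 codons.
Gly: 4 codons.
6 × 6 × 4 × 4 = 576.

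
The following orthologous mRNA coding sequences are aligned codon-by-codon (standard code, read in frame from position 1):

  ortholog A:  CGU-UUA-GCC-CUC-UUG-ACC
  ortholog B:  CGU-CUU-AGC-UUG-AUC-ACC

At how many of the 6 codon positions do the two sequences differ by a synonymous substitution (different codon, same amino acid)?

2

Codon 1: CGU Arg / CGU Arg — identical.
Codon 2: UUA Leu / CUU Leu — synonymous.
Codon 3: GCC Ala / AGC Ser — nonsynonymous.
Codon 4: CUC Leu / UUG Leu — synonymous.
Codon 5: UUG Leu / AUC Ile — nonsynonymous.
Codon 6: ACC Thr / ACC Thr — identical.
Synonymous differences: 2.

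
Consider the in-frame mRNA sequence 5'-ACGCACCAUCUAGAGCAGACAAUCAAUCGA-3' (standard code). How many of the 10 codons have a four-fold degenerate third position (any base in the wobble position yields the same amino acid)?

Codon 1 ACG (Thr): third position 4-fold.
Codon 2 CAC (His): third position 2-fold.
Codon 3 CAU (His): third position 2-fold.
Codon 4 CUA (Leu): third position 4-fold.
Codon 5 GAG (Glu): third position 2-fold.
Codon 6 CAG (Gln): third position 2-fold.
Codon 7 ACA (Thr): third position 4-fold.
Codon 8 AUC (Ile): third position 3-fold.
Codon 9 AAU (Asn): third position 2-fold.
Codon 10 CGA (Arg): third position 4-fold.
Four-fold degenerate third positions: 4.

4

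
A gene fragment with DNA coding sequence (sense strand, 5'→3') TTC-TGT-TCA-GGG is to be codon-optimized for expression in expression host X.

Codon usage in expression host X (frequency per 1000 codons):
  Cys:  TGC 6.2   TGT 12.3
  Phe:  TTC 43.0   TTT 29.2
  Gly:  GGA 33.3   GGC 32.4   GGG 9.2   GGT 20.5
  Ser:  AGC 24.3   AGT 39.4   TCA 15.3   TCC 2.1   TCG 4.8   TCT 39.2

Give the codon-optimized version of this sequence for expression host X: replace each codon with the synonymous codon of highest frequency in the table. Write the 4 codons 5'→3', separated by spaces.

Codon 1 (Phe): best is TTC at 43.0.
Codon 2 (Cys): best is TGT at 12.3.
Codon 3 (Ser): best is AGT at 39.4.
Codon 4 (Gly): best is GGA at 33.3.

TTC TGT AGT GGA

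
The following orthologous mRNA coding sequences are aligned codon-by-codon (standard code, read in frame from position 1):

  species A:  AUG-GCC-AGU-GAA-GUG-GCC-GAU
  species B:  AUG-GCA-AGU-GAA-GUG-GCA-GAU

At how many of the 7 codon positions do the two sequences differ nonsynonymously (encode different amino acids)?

Codon 1: AUG Met / AUG Met — identical.
Codon 2: GCC Ala / GCA Ala — synonymous.
Codon 3: AGU Ser / AGU Ser — identical.
Codon 4: GAA Glu / GAA Glu — identical.
Codon 5: GUG Val / GUG Val — identical.
Codon 6: GCC Ala / GCA Ala — synonymous.
Codon 7: GAU Asp / GAU Asp — identical.
Nonsynonymous differences: 0.

0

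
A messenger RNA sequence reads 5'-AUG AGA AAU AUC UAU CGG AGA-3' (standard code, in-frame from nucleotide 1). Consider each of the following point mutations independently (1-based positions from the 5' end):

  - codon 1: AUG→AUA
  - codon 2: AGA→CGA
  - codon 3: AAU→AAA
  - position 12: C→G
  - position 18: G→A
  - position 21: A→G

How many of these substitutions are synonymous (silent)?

3

Codon 1: AUG (Met) → AUA (Ile) — missense.
Codon 2: AGA (Arg) → CGA (Arg) — synonymous.
Codon 3: AAU (Asn) → AAA (Lys) — missense.
Codon 4: AUC (Ile) → AUG (Met) — missense.
Codon 6: CGG (Arg) → CGA (Arg) — synonymous.
Codon 7: AGA (Arg) → AGG (Arg) — synonymous.
Synonymous: 3 of 6.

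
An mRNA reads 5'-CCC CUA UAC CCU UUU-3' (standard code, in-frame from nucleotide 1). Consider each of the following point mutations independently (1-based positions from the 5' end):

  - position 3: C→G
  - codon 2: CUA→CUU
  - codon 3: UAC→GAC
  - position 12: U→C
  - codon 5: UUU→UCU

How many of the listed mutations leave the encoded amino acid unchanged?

Codon 1: CCC (Pro) → CCG (Pro) — synonymous.
Codon 2: CUA (Leu) → CUU (Leu) — synonymous.
Codon 3: UAC (Tyr) → GAC (Asp) — missense.
Codon 4: CCU (Pro) → CCC (Pro) — synonymous.
Codon 5: UUU (Phe) → UCU (Ser) — missense.
Synonymous: 3 of 5.

3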